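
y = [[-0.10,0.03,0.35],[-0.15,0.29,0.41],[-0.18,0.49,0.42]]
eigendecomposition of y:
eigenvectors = [[-0.34, -0.96, -0.91], [-0.58, -0.13, -0.41], [-0.74, -0.26, 0.07]]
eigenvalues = [0.72, -0.0, -0.11]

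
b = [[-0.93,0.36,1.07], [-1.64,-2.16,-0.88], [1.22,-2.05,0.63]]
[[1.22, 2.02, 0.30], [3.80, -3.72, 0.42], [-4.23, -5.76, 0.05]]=b@[[-2.3, -0.95, -0.2], [0.39, 2.33, -0.1], [-0.99, 0.28, 0.14]]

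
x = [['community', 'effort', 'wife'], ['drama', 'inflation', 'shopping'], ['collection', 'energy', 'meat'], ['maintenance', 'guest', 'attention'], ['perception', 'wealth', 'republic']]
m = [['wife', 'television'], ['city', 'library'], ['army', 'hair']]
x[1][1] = 'inflation'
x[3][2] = 'attention'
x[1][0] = 'drama'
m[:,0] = ['wife', 'city', 'army']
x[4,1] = 'wealth'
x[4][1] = 'wealth'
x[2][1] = 'energy'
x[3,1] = 'guest'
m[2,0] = 'army'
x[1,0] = 'drama'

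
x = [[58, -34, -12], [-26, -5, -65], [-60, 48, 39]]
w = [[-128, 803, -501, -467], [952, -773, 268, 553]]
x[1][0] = -26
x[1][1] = -5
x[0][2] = -12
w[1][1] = -773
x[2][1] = 48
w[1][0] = 952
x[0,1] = -34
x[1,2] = -65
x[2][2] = 39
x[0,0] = 58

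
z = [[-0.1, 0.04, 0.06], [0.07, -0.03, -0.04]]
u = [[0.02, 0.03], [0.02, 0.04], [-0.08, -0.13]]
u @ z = [[0.00, -0.00, -0.00], [0.00, -0.0, -0.00], [-0.00, 0.00, 0.00]]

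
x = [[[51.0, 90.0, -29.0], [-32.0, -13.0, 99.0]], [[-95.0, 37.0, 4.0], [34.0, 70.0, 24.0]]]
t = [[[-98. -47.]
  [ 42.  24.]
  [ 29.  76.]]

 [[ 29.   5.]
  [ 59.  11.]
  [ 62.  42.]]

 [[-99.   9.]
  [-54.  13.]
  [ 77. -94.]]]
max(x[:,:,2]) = 99.0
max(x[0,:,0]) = 51.0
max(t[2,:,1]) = 13.0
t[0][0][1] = -47.0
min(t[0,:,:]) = -98.0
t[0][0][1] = -47.0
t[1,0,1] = 5.0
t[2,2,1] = -94.0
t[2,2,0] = 77.0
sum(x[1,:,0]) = -61.0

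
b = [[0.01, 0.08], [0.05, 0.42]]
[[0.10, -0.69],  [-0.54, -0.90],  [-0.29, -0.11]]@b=[[-0.03, -0.28],[-0.05, -0.42],[-0.01, -0.07]]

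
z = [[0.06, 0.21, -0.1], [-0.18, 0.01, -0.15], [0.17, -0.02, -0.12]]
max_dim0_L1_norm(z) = 0.41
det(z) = -0.01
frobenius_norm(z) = 0.40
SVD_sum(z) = [[0.14, 0.11, -0.09], [-0.04, -0.03, 0.02], [0.11, 0.09, -0.07]] + [[-0.07, 0.04, -0.06], [-0.15, 0.09, -0.13], [0.04, -0.02, 0.03]] + [[-0.01, 0.06, 0.05],  [0.01, -0.05, -0.04],  [0.02, -0.09, -0.08]]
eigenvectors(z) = [[-0.68+0.00j, (-0.68-0j), (-0.15+0j)],[-0.08-0.63j, -0.08+0.63j, 0.55+0.00j],[-0.19+0.33j, (-0.19-0.33j), (0.82+0j)]]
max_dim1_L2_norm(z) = 0.24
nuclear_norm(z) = 0.67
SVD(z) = [[-0.77,-0.4,-0.50], [0.19,-0.88,0.42], [-0.61,0.23,0.76]] @ diag([0.265352762953654, 0.24742231947985868, 0.15738521854376492]) @ [[-0.7, -0.55, 0.46],[0.7, -0.40, 0.59],[0.14, -0.73, -0.67]]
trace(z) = -0.05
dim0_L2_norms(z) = [0.25, 0.21, 0.22]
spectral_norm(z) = 0.27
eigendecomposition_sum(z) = [[0.03+0.12j, (0.1-0.01j), (-0.06+0.03j)], [(-0.1+0.04j), (0.03+0.09j), (-0.04-0.05j)], [(0.07+0.02j), 0.02-0.05j, (-0+0.04j)]] + [[0.03-0.12j, 0.10+0.01j, (-0.06-0.03j)], [(-0.1-0.04j), 0.03-0.09j, (-0.04+0.05j)], [0.07-0.02j, 0.02+0.05j, (-0-0.04j)]] + [[-0.01+0.00j, (0.01+0j), 0.02-0.00j], [0.03-0.00j, (-0.04-0j), -0.08+0.00j], [0.04-0.00j, -0.06-0.00j, -0.12+0.00j]]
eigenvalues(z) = [(0.06+0.24j), (0.06-0.24j), (-0.16+0j)]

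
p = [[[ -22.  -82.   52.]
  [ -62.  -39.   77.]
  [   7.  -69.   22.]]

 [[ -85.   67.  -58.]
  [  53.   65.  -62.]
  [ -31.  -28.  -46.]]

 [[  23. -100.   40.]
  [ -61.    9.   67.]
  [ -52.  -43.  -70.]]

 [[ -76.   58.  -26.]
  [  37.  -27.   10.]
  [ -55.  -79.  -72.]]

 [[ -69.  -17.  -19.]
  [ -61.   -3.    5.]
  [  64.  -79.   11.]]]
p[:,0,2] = [52.0, -58.0, 40.0, -26.0, -19.0]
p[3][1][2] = 10.0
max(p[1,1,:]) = 65.0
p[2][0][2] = 40.0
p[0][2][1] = -69.0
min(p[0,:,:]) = -82.0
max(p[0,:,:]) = 77.0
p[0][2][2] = 22.0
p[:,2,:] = [[7.0, -69.0, 22.0], [-31.0, -28.0, -46.0], [-52.0, -43.0, -70.0], [-55.0, -79.0, -72.0], [64.0, -79.0, 11.0]]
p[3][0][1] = 58.0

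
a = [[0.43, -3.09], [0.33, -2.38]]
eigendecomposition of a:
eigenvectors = [[0.99, 0.79], [0.14, 0.61]]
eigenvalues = [0.0, -1.95]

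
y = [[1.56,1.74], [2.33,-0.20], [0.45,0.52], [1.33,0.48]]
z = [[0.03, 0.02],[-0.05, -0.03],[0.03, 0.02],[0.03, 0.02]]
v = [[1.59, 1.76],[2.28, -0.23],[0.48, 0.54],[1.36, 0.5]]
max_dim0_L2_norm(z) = 0.07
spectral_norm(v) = 3.34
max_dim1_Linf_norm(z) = 0.05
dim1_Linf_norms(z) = [0.03, 0.05, 0.03, 0.03]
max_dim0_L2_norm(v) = 3.13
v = z + y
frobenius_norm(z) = 0.09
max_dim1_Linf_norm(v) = 2.28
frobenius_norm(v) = 3.67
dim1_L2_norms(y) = [2.34, 2.34, 0.69, 1.41]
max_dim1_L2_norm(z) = 0.06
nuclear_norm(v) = 4.87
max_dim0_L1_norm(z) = 0.14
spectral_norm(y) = 3.34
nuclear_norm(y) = 4.84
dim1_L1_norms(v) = [3.35, 2.51, 1.02, 1.86]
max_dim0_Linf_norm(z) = 0.05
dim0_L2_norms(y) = [3.14, 1.89]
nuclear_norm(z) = 0.09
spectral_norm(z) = 0.09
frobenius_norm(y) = 3.66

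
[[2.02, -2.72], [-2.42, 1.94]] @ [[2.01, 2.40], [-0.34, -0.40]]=[[4.99,5.94], [-5.52,-6.58]]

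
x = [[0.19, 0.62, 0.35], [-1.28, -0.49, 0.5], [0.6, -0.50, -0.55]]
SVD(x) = [[-0.09, -0.71, 0.70], [0.9, 0.24, 0.36], [-0.42, 0.66, 0.62]] @ diag([1.592991203367429, 1.017201396806899, 0.10807564169637507]) @ [[-0.89, -0.18, 0.41], [-0.05, -0.87, -0.48], [0.44, -0.45, 0.77]]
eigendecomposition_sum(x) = [[(0.09+0j),0.03+0.00j,(0.07+0j)], [-0.08-0.00j,-0.03+0.00j,(-0.06-0j)], [0.13+0.00j,(0.05+0j),(0.1+0j)]] + [[0.05+0.28j,(0.29+0.04j),0.14-0.17j],[-0.60-0.05j,(-0.23+0.57j),0.28+0.37j],[0.23-0.35j,-0.27-0.34j,-0.33+0.05j]] + [[0.05-0.28j, (0.29-0.04j), 0.14+0.17j], [(-0.6+0.05j), (-0.23-0.57j), 0.28-0.37j], [0.23+0.35j, -0.27+0.34j, -0.33-0.05j]]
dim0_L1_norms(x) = [2.07, 1.61, 1.4]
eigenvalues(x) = [(0.16+0j), (-0.51+0.9j), (-0.51-0.9j)]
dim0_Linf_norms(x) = [1.28, 0.62, 0.55]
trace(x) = -0.85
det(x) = 0.18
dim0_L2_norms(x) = [1.43, 0.94, 0.82]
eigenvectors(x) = [[0.51+0.00j, -0.09-0.35j, -0.09+0.35j], [(-0.44+0j), (0.76+0j), (0.76-0j)], [0.74+0.00j, -0.26+0.47j, -0.26-0.47j]]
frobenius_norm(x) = 1.89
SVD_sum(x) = [[0.12, 0.02, -0.06], [-1.29, -0.26, 0.59], [0.60, 0.12, -0.28]] + [[0.03, 0.63, 0.35], [-0.01, -0.22, -0.12], [-0.03, -0.59, -0.33]] + [[0.03, -0.03, 0.06], [0.02, -0.02, 0.03], [0.03, -0.03, 0.05]]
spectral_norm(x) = 1.59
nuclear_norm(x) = 2.72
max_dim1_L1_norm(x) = 2.27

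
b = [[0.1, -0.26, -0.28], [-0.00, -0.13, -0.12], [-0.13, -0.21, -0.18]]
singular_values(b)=[0.5, 0.17, 0.01]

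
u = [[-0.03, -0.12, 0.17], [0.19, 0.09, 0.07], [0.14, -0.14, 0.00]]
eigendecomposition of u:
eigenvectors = [[(0.64+0j), 0.08+0.49j, 0.08-0.49j],[-0.27+0.00j, 0.70+0.00j, (0.7-0j)],[(-0.73+0j), (0.05+0.51j), 0.05-0.51j]]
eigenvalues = [(-0.17+0j), (0.12+0.18j), (0.12-0.18j)]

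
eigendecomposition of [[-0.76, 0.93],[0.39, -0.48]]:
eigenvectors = [[-0.89, -0.78], [0.46, -0.63]]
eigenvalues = [-1.24, -0.0]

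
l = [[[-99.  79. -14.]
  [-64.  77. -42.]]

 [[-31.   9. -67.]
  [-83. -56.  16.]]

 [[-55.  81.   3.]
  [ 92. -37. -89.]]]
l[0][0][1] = 79.0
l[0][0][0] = -99.0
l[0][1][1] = 77.0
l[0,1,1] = 77.0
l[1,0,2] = -67.0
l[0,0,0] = -99.0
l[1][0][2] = -67.0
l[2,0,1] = 81.0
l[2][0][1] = 81.0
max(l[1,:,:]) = 16.0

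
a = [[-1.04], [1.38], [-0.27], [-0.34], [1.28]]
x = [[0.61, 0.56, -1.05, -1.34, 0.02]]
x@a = [[0.9]]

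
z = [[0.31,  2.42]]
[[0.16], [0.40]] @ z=[[0.05, 0.39], [0.12, 0.97]]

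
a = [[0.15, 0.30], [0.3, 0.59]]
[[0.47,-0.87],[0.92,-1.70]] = a @ [[-0.4, 0.75], [1.77, -3.26]]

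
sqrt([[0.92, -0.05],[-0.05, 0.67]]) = [[0.96, -0.03], [-0.03, 0.82]]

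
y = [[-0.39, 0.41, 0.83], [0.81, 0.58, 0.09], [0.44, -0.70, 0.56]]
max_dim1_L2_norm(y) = 1.0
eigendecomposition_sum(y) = [[(-0.68+0j), 0.33-0.00j, 0.34-0.00j], [(0.33-0j), (-0.16+0j), -0.16+0.00j], [0.34-0.00j, (-0.16+0j), -0.17+0.00j]] + [[0.14+0.08j, (0.04+0.26j), (0.24-0.09j)], [(0.24-0.1j), (0.37+0.2j), (0.13-0.4j)], [0.05+0.25j, (-0.27+0.32j), 0.36+0.20j]] + [[(0.14-0.08j),(0.04-0.26j),(0.24+0.09j)], [(0.24+0.1j),0.37-0.20j,(0.13+0.4j)], [(0.05-0.25j),-0.27-0.32j,(0.36-0.2j)]]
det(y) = -1.00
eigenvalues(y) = [(-1+0j), (0.88+0.48j), (0.88-0.48j)]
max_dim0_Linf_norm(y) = 0.83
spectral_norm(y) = 1.01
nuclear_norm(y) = 3.00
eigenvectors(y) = [[0.82+0.00j, (-0.25-0.32j), (-0.25+0.32j)], [-0.40+0.00j, (-0.65+0j), (-0.65-0j)], [(-0.41+0j), (0.12-0.63j), 0.12+0.63j]]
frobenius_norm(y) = 1.73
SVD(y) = [[-0.90, -0.09, -0.42], [0.24, -0.92, -0.31], [-0.36, -0.38, 0.85]] @ diag([1.0061940814277763, 1.0002991002599733, 0.9969328866673036]) @ [[0.38,0.02,-0.92], [-0.88,-0.30,-0.37], [0.29,-0.95,0.10]]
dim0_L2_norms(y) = [1.0, 1.0, 1.01]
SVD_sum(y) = [[-0.35, -0.01, 0.84], [0.09, 0.00, -0.22], [-0.14, -0.01, 0.33]] + [[0.08,0.03,0.03], [0.81,0.28,0.34], [0.33,0.12,0.14]] + [[-0.12, 0.40, -0.04], [-0.09, 0.3, -0.03], [0.24, -0.81, 0.09]]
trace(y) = 0.75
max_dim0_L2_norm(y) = 1.01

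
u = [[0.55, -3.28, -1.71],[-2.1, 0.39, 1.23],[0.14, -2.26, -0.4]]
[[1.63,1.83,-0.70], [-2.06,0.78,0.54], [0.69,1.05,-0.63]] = u @ [[0.75, -0.74, -0.38],[-0.2, -0.42, 0.31],[-0.33, -0.5, -0.31]]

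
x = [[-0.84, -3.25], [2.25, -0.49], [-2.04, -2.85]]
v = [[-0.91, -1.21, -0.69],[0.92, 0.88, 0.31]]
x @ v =[[-2.23,  -1.84,  -0.43],[-2.50,  -3.15,  -1.70],[-0.77,  -0.04,  0.52]]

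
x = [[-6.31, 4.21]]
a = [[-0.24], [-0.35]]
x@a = [[0.04]]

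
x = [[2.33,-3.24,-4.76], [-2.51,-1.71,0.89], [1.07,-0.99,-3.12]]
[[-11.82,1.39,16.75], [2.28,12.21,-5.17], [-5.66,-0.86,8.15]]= x@ [[-1.44, -2.94, 2.6], [1.26, -2.75, -1.45], [0.92, 0.14, -1.26]]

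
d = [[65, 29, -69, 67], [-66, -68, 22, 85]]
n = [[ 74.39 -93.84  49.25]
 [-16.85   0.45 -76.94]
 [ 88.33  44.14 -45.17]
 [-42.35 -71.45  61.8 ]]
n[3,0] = -42.35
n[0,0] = 74.39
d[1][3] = 85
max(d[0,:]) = 67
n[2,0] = 88.33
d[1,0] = -66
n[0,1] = -93.84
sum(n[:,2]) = -11.060000000000002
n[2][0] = 88.33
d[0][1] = 29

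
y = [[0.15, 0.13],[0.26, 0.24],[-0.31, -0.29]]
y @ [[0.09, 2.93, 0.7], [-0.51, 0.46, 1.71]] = [[-0.05, 0.5, 0.33], [-0.10, 0.87, 0.59], [0.12, -1.04, -0.71]]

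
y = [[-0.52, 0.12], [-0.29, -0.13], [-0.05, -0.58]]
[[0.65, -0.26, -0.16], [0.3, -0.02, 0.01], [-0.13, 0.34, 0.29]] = y @[[-1.17, 0.35, 0.19], [0.32, -0.62, -0.52]]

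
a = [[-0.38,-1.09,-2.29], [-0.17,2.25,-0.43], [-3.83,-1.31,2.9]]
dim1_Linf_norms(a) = [2.29, 2.25, 3.83]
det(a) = -24.84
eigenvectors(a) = [[0.79, 0.38, 0.33], [0.09, 0.13, -0.94], [0.61, -0.91, 0.06]]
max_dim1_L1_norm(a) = 8.04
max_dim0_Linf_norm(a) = 3.83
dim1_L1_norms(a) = [3.76, 2.85, 8.04]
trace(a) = 4.77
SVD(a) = [[0.18, 0.80, -0.58], [0.15, -0.6, -0.78], [-0.97, 0.05, -0.23]] @ diag([5.102826490675335, 2.7223445218007667, 1.7882679079722374]) @ [[0.71, 0.28, -0.64], [-0.14, -0.84, -0.52], [0.69, -0.46, 0.56]]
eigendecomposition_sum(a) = [[-1.61, -0.61, -0.76], [-0.18, -0.07, -0.08], [-1.24, -0.47, -0.59]] + [[1.1, 0.3, -1.47],[0.38, 0.10, -0.51],[-2.61, -0.71, 3.5]] + [[0.13, -0.78, -0.06], [-0.37, 2.21, 0.17], [0.02, -0.13, -0.01]]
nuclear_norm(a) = 9.61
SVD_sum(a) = [[0.64, 0.25, -0.58], [0.56, 0.22, -0.51], [-3.53, -1.39, 3.20]] + [[-0.31, -1.82, -1.13], [0.23, 1.38, 0.86], [-0.02, -0.11, -0.07]] + [[-0.71, 0.48, -0.58], [-0.96, 0.65, -0.78], [-0.28, 0.19, -0.23]]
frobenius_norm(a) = 6.05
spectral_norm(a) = 5.10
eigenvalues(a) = [-2.26, 4.7, 2.34]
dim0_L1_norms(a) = [4.38, 4.65, 5.62]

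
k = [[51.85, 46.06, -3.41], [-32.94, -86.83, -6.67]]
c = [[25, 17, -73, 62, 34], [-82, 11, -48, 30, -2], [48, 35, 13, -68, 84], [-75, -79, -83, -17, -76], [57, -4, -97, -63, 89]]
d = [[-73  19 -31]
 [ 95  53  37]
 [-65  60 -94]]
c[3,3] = -17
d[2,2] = -94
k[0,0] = 51.85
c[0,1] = 17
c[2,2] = 13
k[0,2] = -3.41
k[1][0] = -32.94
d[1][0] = 95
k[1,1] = -86.83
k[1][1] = -86.83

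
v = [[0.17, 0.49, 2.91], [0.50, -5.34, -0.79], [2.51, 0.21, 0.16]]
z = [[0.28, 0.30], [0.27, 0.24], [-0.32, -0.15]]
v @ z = [[-0.75, -0.27], [-1.05, -1.01], [0.71, 0.78]]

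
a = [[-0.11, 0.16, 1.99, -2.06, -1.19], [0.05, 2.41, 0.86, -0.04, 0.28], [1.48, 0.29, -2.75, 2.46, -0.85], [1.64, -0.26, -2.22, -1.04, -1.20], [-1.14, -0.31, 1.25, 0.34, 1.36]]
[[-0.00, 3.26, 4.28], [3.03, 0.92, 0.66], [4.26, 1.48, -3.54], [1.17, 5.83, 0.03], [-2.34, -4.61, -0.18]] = a @[[1.26, 0.75, 1.2], [1.23, 0.78, -0.22], [0.34, -0.68, 1.36], [0.89, -1.27, -0.7], [-0.92, -1.64, -0.25]]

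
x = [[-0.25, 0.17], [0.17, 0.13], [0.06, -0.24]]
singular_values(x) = [0.37, 0.25]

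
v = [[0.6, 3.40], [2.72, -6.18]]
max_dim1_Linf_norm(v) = 6.18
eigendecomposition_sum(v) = [[1.54, 0.66], [0.53, 0.23]] + [[-0.94, 2.74], [2.19, -6.41]]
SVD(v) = [[-0.41, 0.91], [0.91, 0.41]] @ diag([7.377444630583345, 1.756163637784639]) @ [[0.3, -0.95], [0.95, 0.3]]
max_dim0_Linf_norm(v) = 6.18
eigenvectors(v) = [[0.95,-0.39], [0.32,0.92]]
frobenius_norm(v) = 7.58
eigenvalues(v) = [1.76, -7.34]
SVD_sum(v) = [[-0.92,2.92], [2.03,-6.40]] + [[1.52,0.48], [0.69,0.22]]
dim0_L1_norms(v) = [3.32, 9.58]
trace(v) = -5.58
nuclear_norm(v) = 9.13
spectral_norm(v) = 7.38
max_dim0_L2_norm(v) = 7.05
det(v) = -12.96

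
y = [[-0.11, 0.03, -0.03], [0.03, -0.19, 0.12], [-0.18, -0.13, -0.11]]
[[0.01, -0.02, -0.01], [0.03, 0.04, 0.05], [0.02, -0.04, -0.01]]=y @ [[-0.13, 0.08, 0.04], [-0.12, -0.03, -0.13], [0.13, 0.26, 0.18]]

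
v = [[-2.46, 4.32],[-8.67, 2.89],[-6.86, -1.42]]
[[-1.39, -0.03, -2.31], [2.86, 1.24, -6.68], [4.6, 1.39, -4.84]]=v @ [[-0.54, -0.18, 0.73],[-0.63, -0.11, -0.12]]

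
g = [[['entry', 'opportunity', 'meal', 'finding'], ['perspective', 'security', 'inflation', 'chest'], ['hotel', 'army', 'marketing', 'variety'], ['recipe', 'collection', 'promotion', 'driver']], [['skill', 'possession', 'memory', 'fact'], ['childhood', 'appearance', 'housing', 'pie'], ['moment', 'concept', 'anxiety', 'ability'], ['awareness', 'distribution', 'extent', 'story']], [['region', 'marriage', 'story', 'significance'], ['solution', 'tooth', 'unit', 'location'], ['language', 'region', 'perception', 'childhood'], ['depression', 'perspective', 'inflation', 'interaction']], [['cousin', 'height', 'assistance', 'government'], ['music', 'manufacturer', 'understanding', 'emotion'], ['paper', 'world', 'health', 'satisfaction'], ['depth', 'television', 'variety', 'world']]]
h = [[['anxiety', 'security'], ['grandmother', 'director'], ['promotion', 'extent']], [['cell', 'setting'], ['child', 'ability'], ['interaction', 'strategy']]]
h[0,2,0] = 'promotion'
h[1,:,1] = ['setting', 'ability', 'strategy']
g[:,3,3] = ['driver', 'story', 'interaction', 'world']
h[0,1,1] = 'director'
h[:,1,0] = ['grandmother', 'child']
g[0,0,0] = 'entry'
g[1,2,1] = 'concept'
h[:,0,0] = ['anxiety', 'cell']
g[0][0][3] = 'finding'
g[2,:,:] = [['region', 'marriage', 'story', 'significance'], ['solution', 'tooth', 'unit', 'location'], ['language', 'region', 'perception', 'childhood'], ['depression', 'perspective', 'inflation', 'interaction']]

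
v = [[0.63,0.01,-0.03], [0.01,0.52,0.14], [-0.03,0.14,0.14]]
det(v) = 0.03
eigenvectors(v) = [[-0.06,  1.0,  -0.0], [0.31,  0.02,  0.95], [-0.95,  -0.06,  0.31]]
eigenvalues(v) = [0.09, 0.63, 0.57]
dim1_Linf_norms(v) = [0.63, 0.52, 0.14]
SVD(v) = [[-1.0, 0.0, 0.06], [-0.02, -0.95, -0.31], [0.06, -0.31, 0.95]] @ diag([0.6318594318036047, 0.5660082028531838, 0.09213236534321158]) @ [[-1.0, -0.02, 0.06], [0.0, -0.95, -0.31], [0.06, -0.31, 0.95]]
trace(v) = 1.29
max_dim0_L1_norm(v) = 0.67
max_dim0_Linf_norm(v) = 0.63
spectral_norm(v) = 0.63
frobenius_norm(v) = 0.85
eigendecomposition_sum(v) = [[0.0, -0.0, 0.01],[-0.0, 0.01, -0.03],[0.01, -0.03, 0.08]] + [[0.63, 0.01, -0.03], [0.01, 0.0, -0.00], [-0.03, -0.00, 0.00]] + [[0.0, -0.00, -0.00], [-0.0, 0.51, 0.17], [-0.0, 0.17, 0.06]]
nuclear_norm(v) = 1.29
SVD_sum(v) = [[0.63, 0.01, -0.03], [0.01, 0.0, -0.0], [-0.03, -0.00, 0.00]] + [[0.0,-0.00,-0.00], [-0.00,0.51,0.17], [-0.0,0.17,0.06]] + [[0.00,  -0.0,  0.01], [-0.00,  0.01,  -0.03], [0.01,  -0.03,  0.08]]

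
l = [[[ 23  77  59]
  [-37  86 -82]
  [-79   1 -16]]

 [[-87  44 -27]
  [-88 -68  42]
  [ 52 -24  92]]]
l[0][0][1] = 77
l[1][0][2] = -27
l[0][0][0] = 23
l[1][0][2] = -27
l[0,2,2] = -16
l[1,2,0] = 52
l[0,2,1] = 1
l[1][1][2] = 42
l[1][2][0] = 52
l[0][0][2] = 59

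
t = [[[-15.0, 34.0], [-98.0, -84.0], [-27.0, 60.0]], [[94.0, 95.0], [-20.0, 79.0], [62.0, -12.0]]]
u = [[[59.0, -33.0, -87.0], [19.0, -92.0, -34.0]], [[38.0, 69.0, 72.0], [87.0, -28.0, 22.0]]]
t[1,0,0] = 94.0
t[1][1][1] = 79.0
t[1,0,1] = 95.0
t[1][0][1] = 95.0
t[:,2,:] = [[-27.0, 60.0], [62.0, -12.0]]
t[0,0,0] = -15.0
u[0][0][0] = 59.0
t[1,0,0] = 94.0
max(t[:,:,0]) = 94.0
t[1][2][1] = -12.0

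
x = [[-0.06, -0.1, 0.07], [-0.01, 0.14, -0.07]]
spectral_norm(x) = 0.20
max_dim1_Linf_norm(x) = 0.14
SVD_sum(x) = [[-0.02, -0.11, 0.06],  [0.02, 0.13, -0.08]] + [[-0.04, 0.01, 0.01], [-0.03, 0.01, 0.01]]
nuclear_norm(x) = 0.26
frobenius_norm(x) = 0.21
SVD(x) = [[-0.65, 0.76], [0.76, 0.65]] @ diag([0.20025590058075587, 0.0547501076034598]) @ [[0.16,0.86,-0.49], [-0.95,0.26,0.15]]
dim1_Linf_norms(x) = [0.1, 0.14]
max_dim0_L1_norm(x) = 0.24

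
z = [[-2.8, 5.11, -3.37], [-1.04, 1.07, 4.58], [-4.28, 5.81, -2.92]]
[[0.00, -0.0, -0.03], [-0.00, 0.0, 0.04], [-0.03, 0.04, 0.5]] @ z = [[0.13, -0.17, 0.09], [-0.17, 0.23, -0.12], [-2.1, 2.79, -1.18]]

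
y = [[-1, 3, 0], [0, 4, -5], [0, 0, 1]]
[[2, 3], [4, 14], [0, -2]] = y@[[1, 0], [1, 1], [0, -2]]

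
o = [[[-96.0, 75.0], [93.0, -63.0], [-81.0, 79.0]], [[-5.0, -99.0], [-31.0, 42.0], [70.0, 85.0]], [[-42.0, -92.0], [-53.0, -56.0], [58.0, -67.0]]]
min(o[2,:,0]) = -53.0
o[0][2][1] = 79.0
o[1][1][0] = -31.0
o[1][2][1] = 85.0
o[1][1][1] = 42.0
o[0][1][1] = -63.0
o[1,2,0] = 70.0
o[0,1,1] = -63.0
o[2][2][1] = -67.0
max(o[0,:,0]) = 93.0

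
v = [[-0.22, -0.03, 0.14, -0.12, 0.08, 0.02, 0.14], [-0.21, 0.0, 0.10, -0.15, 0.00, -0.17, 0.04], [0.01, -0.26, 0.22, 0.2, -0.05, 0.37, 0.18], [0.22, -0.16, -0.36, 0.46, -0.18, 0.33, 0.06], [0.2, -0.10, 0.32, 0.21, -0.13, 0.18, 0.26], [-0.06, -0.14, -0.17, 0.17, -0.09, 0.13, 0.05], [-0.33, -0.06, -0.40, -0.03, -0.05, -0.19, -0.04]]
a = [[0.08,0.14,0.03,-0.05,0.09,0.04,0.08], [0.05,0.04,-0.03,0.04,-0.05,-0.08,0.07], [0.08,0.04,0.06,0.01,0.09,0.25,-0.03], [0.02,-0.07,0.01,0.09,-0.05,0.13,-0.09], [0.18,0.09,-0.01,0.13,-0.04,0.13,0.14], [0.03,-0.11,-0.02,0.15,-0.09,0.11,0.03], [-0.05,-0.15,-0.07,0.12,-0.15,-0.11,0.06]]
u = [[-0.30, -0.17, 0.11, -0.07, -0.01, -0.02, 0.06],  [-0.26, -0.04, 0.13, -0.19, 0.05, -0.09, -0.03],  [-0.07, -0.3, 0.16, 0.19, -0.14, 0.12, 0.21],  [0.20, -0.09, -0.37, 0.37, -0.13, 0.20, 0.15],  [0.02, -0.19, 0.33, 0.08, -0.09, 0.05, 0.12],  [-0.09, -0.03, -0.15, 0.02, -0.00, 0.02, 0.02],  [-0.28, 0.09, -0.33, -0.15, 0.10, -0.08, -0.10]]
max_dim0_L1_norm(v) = 1.71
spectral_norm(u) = 0.78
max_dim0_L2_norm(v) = 0.71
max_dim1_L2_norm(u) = 0.63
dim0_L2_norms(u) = [0.54, 0.42, 0.66, 0.49, 0.24, 0.27, 0.31]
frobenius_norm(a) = 0.65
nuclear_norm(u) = 2.01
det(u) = 0.00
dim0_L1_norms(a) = [0.49, 0.64, 0.23, 0.59, 0.56, 0.85, 0.5]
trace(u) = 0.02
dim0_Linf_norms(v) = [0.33, 0.26, 0.4, 0.46, 0.18, 0.37, 0.26]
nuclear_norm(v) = 2.55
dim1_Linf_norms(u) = [0.3, 0.26, 0.3, 0.37, 0.33, 0.15, 0.33]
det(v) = -0.00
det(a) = 0.00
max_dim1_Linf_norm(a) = 0.25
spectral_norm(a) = 0.43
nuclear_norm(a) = 1.19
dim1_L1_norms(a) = [0.51, 0.36, 0.56, 0.46, 0.72, 0.54, 0.71]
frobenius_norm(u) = 1.17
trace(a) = 0.40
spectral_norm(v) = 0.99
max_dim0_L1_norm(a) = 0.85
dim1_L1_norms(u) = [0.74, 0.79, 1.19, 1.51, 0.88, 0.33, 1.13]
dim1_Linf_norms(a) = [0.14, 0.08, 0.25, 0.13, 0.18, 0.15, 0.15]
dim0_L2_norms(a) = [0.23, 0.27, 0.1, 0.26, 0.23, 0.36, 0.21]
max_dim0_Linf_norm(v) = 0.46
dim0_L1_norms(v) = [1.25, 0.75, 1.71, 1.34, 0.58, 1.39, 0.77]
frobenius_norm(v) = 1.36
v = u + a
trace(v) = 0.42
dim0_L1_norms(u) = [1.22, 0.91, 1.58, 1.07, 0.52, 0.58, 0.69]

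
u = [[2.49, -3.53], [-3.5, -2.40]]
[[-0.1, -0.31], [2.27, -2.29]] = u@[[-0.45, 0.40], [-0.29, 0.37]]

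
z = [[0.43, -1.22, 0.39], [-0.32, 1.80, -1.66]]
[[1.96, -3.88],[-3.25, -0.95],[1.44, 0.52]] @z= [[2.08, -9.38, 7.21],[-1.09, 2.26, 0.31],[0.45, -0.82, -0.30]]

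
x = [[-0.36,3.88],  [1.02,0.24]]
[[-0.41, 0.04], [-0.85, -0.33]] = x@[[-0.79, -0.32], [-0.18, -0.02]]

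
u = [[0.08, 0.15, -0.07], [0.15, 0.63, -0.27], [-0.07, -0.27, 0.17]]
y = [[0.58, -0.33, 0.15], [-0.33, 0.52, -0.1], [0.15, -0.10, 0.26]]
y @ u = [[-0.01,-0.16,0.07], [0.06,0.31,-0.13], [-0.02,-0.11,0.06]]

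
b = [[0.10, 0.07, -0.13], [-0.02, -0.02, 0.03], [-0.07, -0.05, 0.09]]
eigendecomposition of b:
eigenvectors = [[-0.81, 0.45, 0.13], [0.17, 0.59, -0.91], [0.56, 0.67, -0.39]]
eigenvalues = [0.18, -0.0, -0.0]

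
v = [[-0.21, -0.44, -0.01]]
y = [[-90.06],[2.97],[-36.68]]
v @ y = [[17.97]]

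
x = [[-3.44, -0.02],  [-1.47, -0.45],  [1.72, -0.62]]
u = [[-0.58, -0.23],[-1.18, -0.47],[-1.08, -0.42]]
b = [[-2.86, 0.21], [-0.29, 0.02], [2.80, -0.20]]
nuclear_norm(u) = 1.84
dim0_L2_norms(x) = [4.12, 0.77]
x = u + b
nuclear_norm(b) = 4.03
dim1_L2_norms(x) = [3.44, 1.54, 1.83]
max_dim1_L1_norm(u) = 1.65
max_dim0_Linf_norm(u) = 1.18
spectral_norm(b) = 4.02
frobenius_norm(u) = 1.83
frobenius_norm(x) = 4.19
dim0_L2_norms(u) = [1.7, 0.67]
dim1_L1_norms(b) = [3.07, 0.31, 3.0]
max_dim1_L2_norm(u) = 1.27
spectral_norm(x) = 4.12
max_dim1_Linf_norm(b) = 2.86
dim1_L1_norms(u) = [0.81, 1.65, 1.5]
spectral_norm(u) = 1.83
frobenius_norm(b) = 4.02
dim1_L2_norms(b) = [2.87, 0.29, 2.81]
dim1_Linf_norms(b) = [2.86, 0.29, 2.8]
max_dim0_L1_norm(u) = 2.84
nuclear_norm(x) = 4.88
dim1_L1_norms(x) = [3.46, 1.92, 2.34]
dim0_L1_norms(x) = [6.63, 1.09]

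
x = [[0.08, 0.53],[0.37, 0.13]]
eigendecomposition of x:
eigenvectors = [[-0.78, -0.75], [0.62, -0.66]]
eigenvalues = [-0.34, 0.55]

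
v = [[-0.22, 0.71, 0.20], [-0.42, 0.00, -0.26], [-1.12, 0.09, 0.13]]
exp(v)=[[0.61, 0.59, 0.09], [-0.21, 0.89, -0.30], [-1.01, -0.28, 1.05]]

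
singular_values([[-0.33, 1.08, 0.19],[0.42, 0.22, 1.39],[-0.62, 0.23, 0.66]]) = [1.65, 1.12, 0.61]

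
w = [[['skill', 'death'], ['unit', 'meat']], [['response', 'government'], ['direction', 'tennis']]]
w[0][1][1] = 'meat'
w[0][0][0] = 'skill'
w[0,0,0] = 'skill'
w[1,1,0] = 'direction'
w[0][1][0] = 'unit'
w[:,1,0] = ['unit', 'direction']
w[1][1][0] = 'direction'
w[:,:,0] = [['skill', 'unit'], ['response', 'direction']]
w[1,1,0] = 'direction'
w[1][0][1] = 'government'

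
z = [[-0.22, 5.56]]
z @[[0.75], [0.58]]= [[3.06]]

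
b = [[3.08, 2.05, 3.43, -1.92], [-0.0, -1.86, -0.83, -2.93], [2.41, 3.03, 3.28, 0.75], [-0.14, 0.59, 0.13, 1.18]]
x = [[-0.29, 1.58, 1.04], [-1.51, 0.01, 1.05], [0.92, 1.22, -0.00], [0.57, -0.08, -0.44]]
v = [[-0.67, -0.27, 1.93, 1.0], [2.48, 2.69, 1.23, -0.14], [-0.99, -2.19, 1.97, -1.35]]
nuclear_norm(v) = 9.16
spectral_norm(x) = 2.35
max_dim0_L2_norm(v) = 3.48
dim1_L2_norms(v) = [2.29, 3.86, 3.39]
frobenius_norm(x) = 3.15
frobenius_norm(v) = 5.63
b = x @ v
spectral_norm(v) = 4.43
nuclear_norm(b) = 11.43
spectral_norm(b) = 7.28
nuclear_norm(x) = 4.45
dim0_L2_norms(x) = [1.88, 2.0, 1.54]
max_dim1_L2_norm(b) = 5.4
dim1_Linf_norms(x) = [1.58, 1.51, 1.22, 0.57]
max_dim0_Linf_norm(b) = 3.43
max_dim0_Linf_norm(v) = 2.69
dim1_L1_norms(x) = [2.91, 2.57, 2.14, 1.09]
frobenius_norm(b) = 8.36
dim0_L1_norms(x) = [3.29, 2.89, 2.53]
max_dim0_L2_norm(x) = 2.0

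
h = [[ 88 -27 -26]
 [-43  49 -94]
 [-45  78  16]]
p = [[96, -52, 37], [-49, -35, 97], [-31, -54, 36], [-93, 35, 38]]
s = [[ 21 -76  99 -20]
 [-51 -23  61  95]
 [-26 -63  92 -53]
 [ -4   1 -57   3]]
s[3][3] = 3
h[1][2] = -94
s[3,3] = 3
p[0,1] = -52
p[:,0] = [96, -49, -31, -93]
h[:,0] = [88, -43, -45]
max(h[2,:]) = 78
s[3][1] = 1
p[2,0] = -31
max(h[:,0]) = 88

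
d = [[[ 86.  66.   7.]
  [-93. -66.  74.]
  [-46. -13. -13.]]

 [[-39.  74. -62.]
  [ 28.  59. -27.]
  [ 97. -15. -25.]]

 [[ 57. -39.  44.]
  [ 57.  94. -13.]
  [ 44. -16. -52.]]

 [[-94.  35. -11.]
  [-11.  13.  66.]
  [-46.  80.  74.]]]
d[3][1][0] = -11.0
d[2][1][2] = -13.0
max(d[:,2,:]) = 97.0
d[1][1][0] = 28.0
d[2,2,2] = -52.0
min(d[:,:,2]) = -62.0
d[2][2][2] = -52.0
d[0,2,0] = -46.0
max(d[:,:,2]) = 74.0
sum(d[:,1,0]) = -19.0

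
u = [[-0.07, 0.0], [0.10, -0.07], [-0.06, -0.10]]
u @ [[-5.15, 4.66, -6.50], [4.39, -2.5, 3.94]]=[[0.36, -0.33, 0.46], [-0.82, 0.64, -0.93], [-0.13, -0.03, -0.0]]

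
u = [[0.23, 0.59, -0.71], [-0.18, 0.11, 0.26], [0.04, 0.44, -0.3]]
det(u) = -0.000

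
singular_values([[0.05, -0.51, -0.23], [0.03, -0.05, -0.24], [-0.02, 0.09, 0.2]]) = [0.61, 0.23, 0.01]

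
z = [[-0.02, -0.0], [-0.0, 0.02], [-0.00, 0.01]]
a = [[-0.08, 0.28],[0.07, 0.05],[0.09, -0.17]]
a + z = [[-0.10, 0.28], [0.07, 0.07], [0.09, -0.16]]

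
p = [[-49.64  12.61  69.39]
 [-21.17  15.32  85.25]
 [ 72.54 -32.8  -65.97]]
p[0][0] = -49.64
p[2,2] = -65.97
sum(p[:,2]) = 88.66999999999999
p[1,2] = 85.25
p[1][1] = 15.32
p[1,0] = -21.17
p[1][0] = -21.17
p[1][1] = 15.32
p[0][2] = 69.39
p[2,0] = 72.54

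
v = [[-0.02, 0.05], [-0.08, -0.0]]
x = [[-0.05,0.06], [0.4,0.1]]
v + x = [[-0.07, 0.11], [0.32, 0.1]]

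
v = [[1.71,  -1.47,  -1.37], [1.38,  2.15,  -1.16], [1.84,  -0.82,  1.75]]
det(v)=18.465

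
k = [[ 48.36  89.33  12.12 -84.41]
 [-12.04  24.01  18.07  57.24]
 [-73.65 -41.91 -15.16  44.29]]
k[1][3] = 57.24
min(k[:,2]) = -15.16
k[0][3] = -84.41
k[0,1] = 89.33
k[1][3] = 57.24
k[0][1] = 89.33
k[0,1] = 89.33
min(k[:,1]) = -41.91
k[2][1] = -41.91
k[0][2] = 12.12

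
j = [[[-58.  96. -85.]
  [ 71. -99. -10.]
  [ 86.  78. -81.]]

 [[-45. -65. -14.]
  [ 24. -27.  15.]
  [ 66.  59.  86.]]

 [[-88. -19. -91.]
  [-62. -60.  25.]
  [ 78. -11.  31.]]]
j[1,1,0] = 24.0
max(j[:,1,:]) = 71.0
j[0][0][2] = -85.0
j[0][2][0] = 86.0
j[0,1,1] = -99.0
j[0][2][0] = 86.0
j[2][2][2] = 31.0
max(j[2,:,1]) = -11.0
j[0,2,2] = -81.0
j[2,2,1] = -11.0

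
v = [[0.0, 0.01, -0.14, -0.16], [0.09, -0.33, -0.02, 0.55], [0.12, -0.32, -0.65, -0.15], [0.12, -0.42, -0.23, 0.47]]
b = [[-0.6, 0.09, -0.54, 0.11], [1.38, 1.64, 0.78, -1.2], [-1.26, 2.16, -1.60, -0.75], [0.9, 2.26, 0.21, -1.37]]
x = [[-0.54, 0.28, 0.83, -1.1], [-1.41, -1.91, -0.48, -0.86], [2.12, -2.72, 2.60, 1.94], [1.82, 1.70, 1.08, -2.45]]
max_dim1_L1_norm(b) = 5.77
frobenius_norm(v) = 1.22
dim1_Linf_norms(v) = [0.16, 0.55, 0.65, 0.47]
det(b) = -0.00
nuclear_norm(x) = 11.91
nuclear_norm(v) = 1.72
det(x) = -37.89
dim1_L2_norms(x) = [1.51, 2.57, 4.73, 3.66]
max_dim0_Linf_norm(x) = 2.72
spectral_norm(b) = 4.08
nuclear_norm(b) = 6.91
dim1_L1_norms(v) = [0.31, 0.99, 1.24, 1.24]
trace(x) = -2.30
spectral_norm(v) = 0.98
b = v @ x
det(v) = 0.00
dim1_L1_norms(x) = [2.75, 4.66, 9.38, 7.05]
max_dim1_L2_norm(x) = 4.73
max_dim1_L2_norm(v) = 0.75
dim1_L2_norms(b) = [0.82, 2.58, 3.06, 2.8]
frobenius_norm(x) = 6.68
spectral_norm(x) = 4.85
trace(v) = -0.51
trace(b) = -1.93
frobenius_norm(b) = 4.95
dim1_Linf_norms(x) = [1.1, 1.91, 2.72, 2.45]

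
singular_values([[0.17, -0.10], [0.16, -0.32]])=[0.4, 0.1]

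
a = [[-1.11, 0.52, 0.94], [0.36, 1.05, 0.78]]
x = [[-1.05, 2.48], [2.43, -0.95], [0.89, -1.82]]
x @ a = [[2.06, 2.06, 0.95], [-3.04, 0.27, 1.54], [-1.64, -1.45, -0.58]]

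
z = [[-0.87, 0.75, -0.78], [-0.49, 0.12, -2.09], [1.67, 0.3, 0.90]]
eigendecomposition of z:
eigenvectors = [[(-0.64+0j), 0.38-0.13j, 0.38+0.13j], [0.60+0.00j, 0.73+0.00j, (0.73-0j)], [0.47+0.00j, -0.25-0.50j, (-0.25+0.5j)]]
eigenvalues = [(-1+0j), (0.57+1.53j), (0.57-1.53j)]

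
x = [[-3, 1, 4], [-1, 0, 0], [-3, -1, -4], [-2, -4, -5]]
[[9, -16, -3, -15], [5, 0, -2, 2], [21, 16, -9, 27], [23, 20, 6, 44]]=x@[[-5, 0, 2, -2], [-2, 0, -5, -5], [-1, -4, 2, -4]]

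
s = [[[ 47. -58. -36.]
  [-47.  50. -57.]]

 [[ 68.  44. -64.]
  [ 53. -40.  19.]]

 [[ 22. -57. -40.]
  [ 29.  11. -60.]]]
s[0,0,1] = -58.0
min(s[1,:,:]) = -64.0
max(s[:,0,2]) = -36.0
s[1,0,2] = -64.0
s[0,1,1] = 50.0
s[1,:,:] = [[68.0, 44.0, -64.0], [53.0, -40.0, 19.0]]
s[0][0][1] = -58.0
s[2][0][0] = 22.0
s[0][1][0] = -47.0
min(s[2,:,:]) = -60.0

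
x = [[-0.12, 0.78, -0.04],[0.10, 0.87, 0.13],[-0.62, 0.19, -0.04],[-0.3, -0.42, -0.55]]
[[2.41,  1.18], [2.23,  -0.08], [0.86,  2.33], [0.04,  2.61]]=x@[[-0.36, -3.28],[2.92, 0.82],[-2.11, -3.58]]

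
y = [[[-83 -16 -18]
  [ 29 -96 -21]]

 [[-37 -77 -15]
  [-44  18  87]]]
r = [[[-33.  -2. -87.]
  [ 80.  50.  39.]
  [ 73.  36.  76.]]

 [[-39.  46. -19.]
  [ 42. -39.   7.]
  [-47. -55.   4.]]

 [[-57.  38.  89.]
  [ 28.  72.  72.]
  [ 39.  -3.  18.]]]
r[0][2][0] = 73.0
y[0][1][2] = -21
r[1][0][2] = -19.0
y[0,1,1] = -96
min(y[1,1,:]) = -44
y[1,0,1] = -77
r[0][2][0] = 73.0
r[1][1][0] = 42.0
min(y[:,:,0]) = -83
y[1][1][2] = 87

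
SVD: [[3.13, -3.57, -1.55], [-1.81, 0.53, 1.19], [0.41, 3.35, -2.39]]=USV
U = [[-0.87, 0.27, 0.4], [0.29, -0.39, 0.88], [0.4, 0.88, 0.26]]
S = [5.58, 3.97, 0.32]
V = [[-0.55,  0.82,  0.13],[0.48,  0.45,  -0.75],[-0.68,  -0.35,  -0.64]]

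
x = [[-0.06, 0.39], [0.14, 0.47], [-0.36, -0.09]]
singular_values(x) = [0.64, 0.36]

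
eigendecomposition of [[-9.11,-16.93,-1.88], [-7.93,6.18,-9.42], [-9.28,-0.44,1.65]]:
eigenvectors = [[(0.82+0j), (-0.53+0.21j), -0.53-0.21j], [(0.41+0j), (0.58+0j), (0.58-0j)], [(0.39+0j), (0.29-0.5j), 0.29+0.50j]]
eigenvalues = [(-18.49+0j), (8.6+5.21j), (8.6-5.21j)]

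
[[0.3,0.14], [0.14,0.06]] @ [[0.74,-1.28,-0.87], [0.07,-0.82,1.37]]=[[0.23, -0.50, -0.07], [0.11, -0.23, -0.04]]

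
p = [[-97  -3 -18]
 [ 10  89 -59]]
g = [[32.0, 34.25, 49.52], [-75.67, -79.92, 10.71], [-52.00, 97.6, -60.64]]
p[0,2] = -18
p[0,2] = -18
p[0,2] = -18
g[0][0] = 32.0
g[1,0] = -75.67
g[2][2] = -60.64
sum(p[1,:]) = 40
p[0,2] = -18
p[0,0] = -97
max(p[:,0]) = 10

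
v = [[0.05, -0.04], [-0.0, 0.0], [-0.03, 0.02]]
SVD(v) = [[-0.87,0.49], [0.0,0.0], [0.49,0.87]] @ diag([0.07343420458864693, 0.0027235264699921632]) @ [[-0.79, 0.61],[-0.61, -0.79]]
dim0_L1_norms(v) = [0.08, 0.06]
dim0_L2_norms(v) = [0.06, 0.04]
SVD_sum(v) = [[0.05,-0.04],[0.0,0.00],[-0.03,0.02]] + [[-0.0, -0.0], [0.0, 0.00], [-0.00, -0.00]]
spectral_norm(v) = 0.07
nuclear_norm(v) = 0.08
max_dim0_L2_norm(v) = 0.06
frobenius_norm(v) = 0.07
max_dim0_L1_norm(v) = 0.08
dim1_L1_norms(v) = [0.09, 0.0, 0.05]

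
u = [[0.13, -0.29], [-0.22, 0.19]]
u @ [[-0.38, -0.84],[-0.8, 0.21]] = [[0.18,-0.17], [-0.07,0.22]]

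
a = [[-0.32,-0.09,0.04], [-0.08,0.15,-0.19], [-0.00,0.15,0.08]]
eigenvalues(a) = [(-0.34+0j), (0.12+0.16j), (0.12-0.16j)]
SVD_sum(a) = [[-0.32, -0.09, 0.02], [-0.02, -0.01, 0.0], [0.04, 0.01, -0.0]] + [[0.0, -0.01, 0.01], [-0.06, 0.18, -0.17], [-0.01, 0.04, -0.04]] + [[-0.00,0.01,0.02], [0.00,-0.02,-0.02], [-0.02,0.10,0.12]]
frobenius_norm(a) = 0.45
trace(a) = -0.09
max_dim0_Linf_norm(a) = 0.32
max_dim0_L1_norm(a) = 0.4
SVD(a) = [[-0.99, 0.05, 0.13], [-0.07, -0.98, -0.20], [0.11, -0.20, 0.97]] @ diag([0.33708173018090626, 0.2574830985485182, 0.1614879597372536]) @ [[0.96, 0.28, -0.05], [0.24, -0.71, 0.67], [-0.15, 0.65, 0.74]]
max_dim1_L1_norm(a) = 0.45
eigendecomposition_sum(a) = [[-0.33+0.00j,-0.06+0.00j,0.00+0.00j], [-0.05+0.00j,(-0.01+0j),0.00+0.00j], [(0.02-0j),-0j,-0.00-0.00j]] + [[0j, (-0.01-0.01j), 0.02-0.01j], [-0.02-0.01j, 0.08+0.06j, (-0.1+0.07j)], [(-0.01+0.01j), 0.07-0.05j, (0.04+0.1j)]] + [[-0j, -0.01+0.01j, 0.02+0.01j], [(-0.02+0.01j), (0.08-0.06j), -0.10-0.07j], [-0.01-0.01j, 0.07+0.05j, (0.04-0.1j)]]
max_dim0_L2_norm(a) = 0.33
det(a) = -0.01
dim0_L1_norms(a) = [0.4, 0.39, 0.31]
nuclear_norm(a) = 0.76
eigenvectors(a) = [[-0.99+0.00j, (0.14+0.01j), (0.14-0.01j)], [(-0.14+0j), -0.74+0.00j, -0.74-0.00j], [0.05+0.00j, (-0.17+0.64j), (-0.17-0.64j)]]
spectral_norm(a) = 0.34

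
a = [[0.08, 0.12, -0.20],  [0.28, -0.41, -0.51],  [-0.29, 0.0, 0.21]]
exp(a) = [[1.14,0.10,-0.26], [0.32,0.68,-0.5], [-0.34,-0.02,1.27]]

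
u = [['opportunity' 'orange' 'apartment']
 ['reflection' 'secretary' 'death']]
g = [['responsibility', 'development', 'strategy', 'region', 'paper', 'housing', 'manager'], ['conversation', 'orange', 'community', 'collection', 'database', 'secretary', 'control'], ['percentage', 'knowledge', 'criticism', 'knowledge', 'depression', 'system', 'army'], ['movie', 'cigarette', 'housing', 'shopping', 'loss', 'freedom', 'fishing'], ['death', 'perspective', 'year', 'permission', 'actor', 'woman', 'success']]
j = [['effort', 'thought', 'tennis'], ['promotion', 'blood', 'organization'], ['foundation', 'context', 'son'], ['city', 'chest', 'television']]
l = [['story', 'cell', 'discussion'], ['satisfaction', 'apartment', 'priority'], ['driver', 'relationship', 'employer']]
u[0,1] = 'orange'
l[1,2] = 'priority'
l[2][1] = 'relationship'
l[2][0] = 'driver'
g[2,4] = 'depression'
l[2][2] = 'employer'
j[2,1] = 'context'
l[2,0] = 'driver'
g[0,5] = 'housing'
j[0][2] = 'tennis'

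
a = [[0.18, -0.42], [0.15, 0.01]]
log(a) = [[-0.94, -2.11], [0.75, -1.80]]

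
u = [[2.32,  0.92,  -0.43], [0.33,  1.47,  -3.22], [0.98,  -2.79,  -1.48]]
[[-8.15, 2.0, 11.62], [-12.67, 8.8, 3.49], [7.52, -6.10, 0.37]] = u @ [[-1.50,-0.53,4.45], [-4.21,2.8,1.42], [1.86,-1.51,0.02]]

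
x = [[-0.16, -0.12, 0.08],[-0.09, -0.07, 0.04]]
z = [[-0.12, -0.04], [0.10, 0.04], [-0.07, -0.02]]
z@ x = [[0.02, 0.02, -0.01], [-0.02, -0.01, 0.01], [0.01, 0.01, -0.01]]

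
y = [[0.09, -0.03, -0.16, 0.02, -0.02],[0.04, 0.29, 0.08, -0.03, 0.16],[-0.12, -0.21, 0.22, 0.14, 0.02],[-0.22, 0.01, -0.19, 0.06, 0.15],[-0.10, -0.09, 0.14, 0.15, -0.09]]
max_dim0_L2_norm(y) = 0.37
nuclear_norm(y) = 1.33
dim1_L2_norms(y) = [0.19, 0.34, 0.36, 0.33, 0.26]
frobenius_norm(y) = 0.68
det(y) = -0.00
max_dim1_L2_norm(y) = 0.36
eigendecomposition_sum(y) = [[0.08-0.07j, 0.03-0.12j, -0.06+0.01j, -0.05+0.01j, (-0.03-0.04j)],[(0.01+0.16j), (0.12+0.15j), (0.05-0.08j), 0.03-0.07j, 0.07+0.00j],[-0.13+0.01j, -0.13+0.10j, 0.07+0.05j, 0.06+0.03j, -0.00+0.06j],[(0.03+0.07j), 0.09+0.05j, 0.01-0.05j, -0.04j, (0.03-0.01j)],[-0.05+0.03j, (-0.03+0.06j), 0.04+0.01j, 0.03-0.00j, (0.01+0.02j)]] + [[0.08+0.07j,(0.03+0.12j),(-0.06-0.01j),(-0.05-0.01j),(-0.03+0.04j)], [0.01-0.16j,0.12-0.15j,(0.05+0.08j),0.03+0.07j,(0.07-0j)], [(-0.13-0.01j),(-0.13-0.1j),(0.07-0.05j),(0.06-0.03j),-0.00-0.06j], [0.03-0.07j,0.09-0.05j,0.01+0.05j,0.00+0.04j,0.03+0.01j], [(-0.05-0.03j),-0.03-0.06j,0.04-0.01j,(0.03+0j),0.01-0.02j]] + [[-0.03+0.09j, -0.05+0.03j, -0.02+0.05j, 0.06+0.00j, 0.02+0.01j], [0.01-0.06j, (0.02-0.03j), -0.03j, -0.04+0.01j, -0.01-0.00j], [(0.07+0.05j), (0.02+0.05j), (0.04+0.03j), 0.01-0.05j, 0.01-0.02j], [(-0.14+0.02j), -0.08-0.03j, -0.08+0.02j, 0.04+0.08j, 0.00+0.03j], [(-0.01+0.04j), (-0.02+0.02j), -0.00+0.03j, (0.03-0j), (0.01+0j)]] + [[-0.03-0.09j, -0.05-0.03j, -0.02-0.05j, (0.06-0j), (0.02-0.01j)], [(0.01+0.06j), (0.02+0.03j), 0.03j, -0.04-0.01j, (-0.01+0j)], [0.07-0.05j, (0.02-0.05j), 0.04-0.03j, (0.01+0.05j), (0.01+0.02j)], [-0.14-0.02j, (-0.08+0.03j), (-0.08-0.02j), 0.04-0.08j, -0.03j], [(-0.01-0.04j), -0.02-0.02j, -0.00-0.03j, (0.03+0j), (0.01-0j)]] + [[0j, 0j, 0.00+0.00j, 0.00-0.00j, (-0.01-0j)],[-0.01-0.00j, (-0-0j), -0.03-0.00j, (-0.02+0j), (0.05+0j)],[-0.00-0.00j, -0.00-0.00j, (-0-0j), -0.00+0.00j, 0j],[-0.01-0.00j, (-0.01-0j), -0.05-0.00j, -0.03+0.00j, 0.08+0.00j],[(0.02+0j), 0.01+0.00j, 0.07+0.00j, (0.04-0j), (-0.13-0j)]]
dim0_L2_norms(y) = [0.29, 0.37, 0.37, 0.22, 0.24]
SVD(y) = [[-0.15,-0.28,-0.39,0.19,-0.84], [-0.47,0.47,0.65,0.12,-0.35], [0.70,0.08,0.32,-0.48,-0.41], [-0.1,-0.83,0.55,0.04,0.05], [0.5,0.08,0.15,0.85,0.01]] @ diag([0.4755302587018469, 0.3384592540060822, 0.3158054486217395, 0.10680984372102122, 0.08986034910745583]) @ [[-0.31,-0.68,0.48,0.38,-0.25], [0.47,0.33,0.80,-0.14,-0.14], [-0.58,0.4,0.32,0.23,0.59], [-0.13,0.50,-0.14,0.59,-0.61], [-0.58,0.12,0.10,-0.66,-0.44]]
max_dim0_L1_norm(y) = 0.79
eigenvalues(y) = [(0.28+0.11j), (0.28-0.11j), (0.08+0.17j), (0.08-0.17j), (-0.16+0j)]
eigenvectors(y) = [[0.25+0.34j, (0.25-0.34j), (-0.24+0.4j), (-0.24-0.4j), 0.05+0.00j], [(-0.62+0j), (-0.62-0j), 0.09-0.27j, 0.09+0.27j, (-0.32+0j)], [0.02-0.52j, (0.02+0.52j), (0.31+0.28j), (0.31-0.28j), -0.02+0.00j], [(-0.3+0.11j), (-0.3-0.11j), -0.69+0.00j, -0.69-0.00j, -0.50+0.00j], [-0.09-0.22j, (-0.09+0.22j), -0.07+0.20j, (-0.07-0.2j), 0.80+0.00j]]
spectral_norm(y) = 0.48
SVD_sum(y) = [[0.02, 0.05, -0.03, -0.03, 0.02], [0.07, 0.15, -0.11, -0.08, 0.06], [-0.1, -0.23, 0.16, 0.13, -0.08], [0.01, 0.03, -0.02, -0.02, 0.01], [-0.07, -0.16, 0.12, 0.09, -0.06]] + [[-0.04, -0.03, -0.08, 0.01, 0.01], [0.07, 0.05, 0.13, -0.02, -0.02], [0.01, 0.01, 0.02, -0.00, -0.00], [-0.13, -0.09, -0.22, 0.04, 0.04], [0.01, 0.01, 0.02, -0.0, -0.00]] + [[0.07,-0.05,-0.04,-0.03,-0.07], [-0.12,0.08,0.07,0.05,0.12], [-0.06,0.04,0.03,0.02,0.06], [-0.1,0.07,0.06,0.04,0.1], [-0.03,0.02,0.02,0.01,0.03]] + [[-0.0, 0.01, -0.00, 0.01, -0.01], [-0.0, 0.01, -0.00, 0.01, -0.01], [0.01, -0.03, 0.01, -0.03, 0.03], [-0.0, 0.00, -0.0, 0.0, -0.0], [-0.01, 0.05, -0.01, 0.05, -0.06]] + [[0.04, -0.01, -0.01, 0.05, 0.03],[0.02, -0.00, -0.00, 0.02, 0.01],[0.02, -0.0, -0.00, 0.02, 0.02],[-0.00, 0.0, 0.0, -0.0, -0.00],[-0.00, 0.00, 0.0, -0.00, -0.0]]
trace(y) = 0.57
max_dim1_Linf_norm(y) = 0.29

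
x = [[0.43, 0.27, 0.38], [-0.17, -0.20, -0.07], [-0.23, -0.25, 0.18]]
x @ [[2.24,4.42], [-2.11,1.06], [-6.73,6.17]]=[[-2.16, 4.53], [0.51, -1.4], [-1.20, -0.17]]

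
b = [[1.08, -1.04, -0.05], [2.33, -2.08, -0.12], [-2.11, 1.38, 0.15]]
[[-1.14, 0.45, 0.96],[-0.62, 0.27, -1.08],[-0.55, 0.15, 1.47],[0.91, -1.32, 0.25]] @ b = [[-2.21,1.57,0.15], [2.24,-1.41,-0.16], [-3.35,2.29,0.23], [-2.62,2.14,0.15]]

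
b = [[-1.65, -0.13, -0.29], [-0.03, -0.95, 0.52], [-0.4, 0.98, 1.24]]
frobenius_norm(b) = 2.58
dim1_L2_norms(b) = [1.68, 1.08, 1.63]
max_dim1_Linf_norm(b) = 1.65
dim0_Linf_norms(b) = [1.65, 0.98, 1.24]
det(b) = 2.93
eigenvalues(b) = [1.49, -1.69, -1.16]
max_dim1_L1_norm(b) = 2.62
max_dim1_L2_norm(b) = 1.68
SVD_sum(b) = [[-1.28, 0.43, 0.35], [0.12, -0.04, -0.03], [-0.90, 0.30, 0.25]] + [[-0.37, -0.59, -0.62],[-0.1, -0.17, -0.18],[0.51, 0.81, 0.86]] + [[0.0,0.02,-0.02], [-0.05,-0.74,0.73], [-0.01,-0.14,0.13]]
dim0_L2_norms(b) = [1.7, 1.37, 1.38]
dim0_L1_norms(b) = [2.08, 2.06, 2.05]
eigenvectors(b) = [[0.1, -0.98, 0.02], [-0.21, 0.07, -0.92], [-0.97, -0.16, 0.38]]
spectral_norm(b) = 1.72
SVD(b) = [[-0.82, -0.58, -0.03], [0.08, -0.16, 0.98], [-0.57, 0.8, 0.18]] @ diag([1.7153881681143999, 1.6092254457916952, 1.0597815328215723]) @ [[0.92,  -0.31,  -0.25], [0.4,  0.63,  0.67], [-0.05,  -0.71,  0.70]]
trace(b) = -1.36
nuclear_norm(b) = 4.38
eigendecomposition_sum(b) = [[0.02,-0.06,-0.14], [-0.04,0.12,0.29], [-0.18,0.55,1.35]] + [[-1.67, -0.1, -0.15], [0.12, 0.01, 0.01], [-0.27, -0.02, -0.02]] + [[0.0, 0.02, -0.00], [-0.11, -1.08, 0.22], [0.05, 0.44, -0.09]]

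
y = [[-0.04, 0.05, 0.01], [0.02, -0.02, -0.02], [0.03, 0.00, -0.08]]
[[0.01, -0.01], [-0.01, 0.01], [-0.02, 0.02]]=y @ [[-0.05, 0.04], [0.06, -0.03], [0.27, -0.27]]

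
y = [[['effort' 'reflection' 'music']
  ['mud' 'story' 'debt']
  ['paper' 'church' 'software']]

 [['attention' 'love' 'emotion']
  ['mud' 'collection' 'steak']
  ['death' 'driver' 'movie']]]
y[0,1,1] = 'story'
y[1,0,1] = 'love'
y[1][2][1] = 'driver'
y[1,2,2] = 'movie'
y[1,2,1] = 'driver'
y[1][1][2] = 'steak'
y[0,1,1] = 'story'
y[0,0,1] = 'reflection'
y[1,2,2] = 'movie'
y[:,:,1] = [['reflection', 'story', 'church'], ['love', 'collection', 'driver']]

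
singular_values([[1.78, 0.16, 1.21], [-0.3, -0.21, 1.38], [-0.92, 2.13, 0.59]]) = [2.45, 2.22, 1.22]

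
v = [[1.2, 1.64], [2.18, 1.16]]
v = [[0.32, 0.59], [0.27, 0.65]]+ [[0.88,1.05], [1.91,0.51]]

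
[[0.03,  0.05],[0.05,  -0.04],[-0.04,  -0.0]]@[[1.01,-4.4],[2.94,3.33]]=[[0.18, 0.03],[-0.07, -0.35],[-0.04, 0.18]]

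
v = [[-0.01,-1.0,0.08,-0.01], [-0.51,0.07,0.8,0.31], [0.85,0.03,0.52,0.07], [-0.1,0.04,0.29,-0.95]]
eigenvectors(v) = [[0.20+0.48j, 0.20-0.48j, -0.02+0.48j, (-0.02-0.48j)], [0.18-0.51j, (0.18+0.51j), (0.07+0.45j), 0.07-0.45j], [(0.65+0j), 0.65-0.00j, 0.07-0.27j, (0.07+0.27j)], [0.08-0.07j, (0.08+0.07j), -0.69+0.00j, -0.69-0.00j]]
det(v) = 1.00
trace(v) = -0.37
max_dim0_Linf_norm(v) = 1.0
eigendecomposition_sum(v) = [[0.22+0.16j,  (-0.28+0.02j),  -0.08+0.33j,  -0.04+0.03j], [-0.05-0.28j,  0.24+0.18j,  0.29-0.20j,  0.06+0.01j], [(0.29-0.17j),  -0.11+0.34j,  0.34+0.25j,  0.02+0.07j], [(0.02-0.05j),  (0.02+0.05j),  0.07-0.00j,  0.01+0.01j]] + [[(0.22-0.16j), -0.28-0.02j, -0.08-0.33j, -0.04-0.03j], [(-0.05+0.28j), 0.24-0.18j, (0.29+0.2j), (0.06-0.01j)], [0.29+0.17j, (-0.11-0.34j), (0.34-0.25j), 0.02-0.07j], [0.02+0.05j, 0.02-0.05j, (0.07+0j), 0.01-0.01j]] + [[(-0.22+0.04j),-0.22-0.01j,(0.12-0.05j),(0.04+0.34j)], [(-0.2+0.08j),-0.20+0.03j,(0.11-0.07j),(0.1+0.31j)], [(0.13+0j),(0.12+0.03j),(-0.08+0.01j),0.02-0.20j], [-0.07-0.32j,(-0-0.31j),(0.08+0.17j),(-0.48+0.07j)]] + [[-0.22-0.04j, -0.22+0.01j, (0.12+0.05j), 0.04-0.34j], [(-0.2-0.08j), -0.20-0.03j, 0.11+0.07j, 0.10-0.31j], [0.13-0.00j, 0.12-0.03j, (-0.08-0.01j), 0.02+0.20j], [-0.07+0.32j, -0.00+0.31j, (0.08-0.17j), -0.48-0.07j]]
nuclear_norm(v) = 4.00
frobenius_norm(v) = 2.00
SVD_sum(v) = [[0.05, -0.29, 0.24, 0.4],  [0.04, -0.26, 0.22, 0.36],  [0.03, -0.17, 0.15, 0.24],  [-0.05, 0.31, -0.26, -0.43]] + [[0.1, -0.60, -0.40, -0.20], [-0.08, 0.50, 0.33, 0.17], [-0.03, 0.17, 0.11, 0.06], [0.01, -0.04, -0.03, -0.01]] + [[0.09,-0.01,0.07,-0.06], [-0.06,0.01,-0.04,0.04], [0.58,-0.07,0.45,-0.39], [0.37,-0.05,0.28,-0.25]] + [[-0.24, -0.1, 0.17, -0.15], [-0.42, -0.17, 0.29, -0.26], [0.27, 0.11, -0.19, 0.16], [-0.43, -0.18, 0.3, -0.26]]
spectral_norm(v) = 1.01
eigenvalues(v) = [(0.8+0.6j), (0.8-0.6j), (-0.99+0.16j), (-0.99-0.16j)]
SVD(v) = [[0.55, 0.75, 0.13, -0.35],[0.5, -0.62, -0.08, -0.60],[0.33, -0.21, 0.84, 0.38],[-0.59, 0.06, 0.53, -0.61]] @ diag([1.00557181157151, 1.004386297397822, 0.9993913326292373, 0.9929000260035447]) @ [[0.08, -0.52, 0.44, 0.72], [0.13, -0.80, -0.53, -0.27], [0.70, -0.09, 0.54, -0.47], [0.7, 0.29, -0.49, 0.43]]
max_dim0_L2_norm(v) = 1.0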